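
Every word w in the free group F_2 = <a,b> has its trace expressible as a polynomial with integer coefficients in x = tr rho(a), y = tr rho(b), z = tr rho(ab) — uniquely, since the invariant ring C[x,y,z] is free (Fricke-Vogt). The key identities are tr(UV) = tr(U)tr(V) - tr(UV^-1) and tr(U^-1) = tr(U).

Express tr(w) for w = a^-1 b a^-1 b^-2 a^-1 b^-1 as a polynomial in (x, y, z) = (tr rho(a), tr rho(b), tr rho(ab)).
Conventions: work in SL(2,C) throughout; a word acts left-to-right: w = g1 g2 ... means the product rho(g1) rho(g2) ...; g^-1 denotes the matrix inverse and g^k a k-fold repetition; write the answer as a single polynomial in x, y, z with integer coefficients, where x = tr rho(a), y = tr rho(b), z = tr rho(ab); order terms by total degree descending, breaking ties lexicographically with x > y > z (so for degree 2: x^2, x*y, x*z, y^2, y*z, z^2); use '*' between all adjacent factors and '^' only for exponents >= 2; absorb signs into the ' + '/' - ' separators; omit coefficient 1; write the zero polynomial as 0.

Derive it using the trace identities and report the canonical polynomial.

tr(b^-1) = tr(b) = y
tr(b^-2) = tr(b^-1)*tr(b) - tr(1)   [inverse elimination on b] = y^2 - 2
tr(a b^-1) = tr(a)*tr(b) - tr(a b)   [inverse elimination on b] = x*y - z
tr(b^-2 a) = tr(a b^-1)*tr(b) - tr(a)   [inverse elimination on b] = x*y^2 - y*z - x
reduce: tr(b^-2 a^-1) = tr(b^-2)*tr(a) - tr(b^-2 a)   [inverse elimination on a] = y*z - x
tr(b a b a) = tr(a b)*tr(a b) - tr(1)   [split at a repeated a] = z^2 - 2
tr(a^-1 b a b) = tr(b a b)*tr(a) - tr(b a b a)   [inverse elimination on a] = x*y*z - x^2 - z^2 + 2
so tr(a^-1 b a b^-1) = tr(a^-1 b a)*tr(b) - tr(a^-1 b a b)   [inverse elimination on b] = -x*y*z + x^2 + y^2 + z^2 - 2
tr(b^-2 a^-1 b a) = tr(a^-1 b a b^-1)*tr(b) - tr(a^-1 b a)   [inverse elimination on b] = -x*y^2*z + x^2*y + y^3 + y*z^2 - 3*y
reduce: tr(b^-3 a^-1 b a) = tr(b^-2 a^-1 b a)*tr(b) - tr(b^-2 a^-1 b a b)   [inverse elimination on b] = -x*y^3*z + x^2*y^2 + y^4 + y^2*z^2 + x*y*z - x^2 - 4*y^2 - z^2 + 2
tr(b^-1 a^-1 b a^-1 b^-2) = tr(b^-3 a^-1 b)*tr(a) - tr(b^-3 a^-1 b a)   [inverse elimination on a] = x*y^3*z - x^2*y^2 - y^4 - y^2*z^2 + 4*y^2 + z^2 - 2
tr(a b a) = tr(a)*tr(b a) - tr(b)   [square of a] = x*z - y
tr(b a b a b) = tr(b)*tr(a b a b) - tr(a b a)   [square of b] = y*z^2 - x*z - y
reduce: tr(b a b a b a) = tr(b a)*tr(b a b a) - tr(b^-1 a^-1)   [split at a repeated b] = z^3 - 3*z
reduce: tr(a b a b a^-1 b) = tr(b a b a b)*tr(a) - tr(b a b a b a)   [inverse elimination on a] = x*y*z^2 - x^2*z - z^3 - x*y + 3*z
reduce: tr(b a^-1 b^-1 a b a) = tr(a b a b a^-1)*tr(b) - tr(a b a b a^-1 b)   [inverse elimination on b] = -x*y*z^2 + x^2*z + y^2*z + z^3 - 3*z
tr(a^-1 b a^-1 b^-1 a b) = tr(b a^-1 b^-1 a b)*tr(a) - tr(b a^-1 b^-1 a b a)   [inverse elimination on a] = -x^2*y^2*z + x^3*y + x*y^3 + 2*x*y*z^2 - x^2*z - y^2*z - z^3 - 3*x*y + 3*z
so tr(b^-1 a b^-1 a^-1 b a^-1) = tr(a^-1 b a^-1 b^-1 a)*tr(b) - tr(a^-1 b a^-1 b^-1 a b)   [inverse elimination on b] = x^2*y^2*z - x^3*y - x*y^3 - 2*x*y*z^2 + x^2*z + y^2*z + z^3 + 4*x*y - 3*z
so tr(b^-1 a^-1 b a^-1 b^-2 a) = tr(b^-1 a b^-1 a^-1 b a^-1)*tr(b) - tr(b^-1 a b^-1 a^-1 b a^-1 b)   [inverse elimination on b] = x^2*y^3*z - x^3*y^2 - x*y^4 - 2*x*y^2*z^2 + x^2*y*z + y^3*z + y*z^3 + 4*x*y^2 - 3*y*z - x
reduce: tr(a^-1 b a^-1 b^-2 a^-1 b^-1) = tr(b^-1 a^-1 b a^-1 b^-2)*tr(a) - tr(b^-1 a^-1 b a^-1 b^-2 a)   [inverse elimination on a] = x*y^2*z^2 - x^2*y*z - y^3*z - y*z^3 + x*z^2 + 3*y*z - x

x*y^2*z^2 - x^2*y*z - y^3*z - y*z^3 + x*z^2 + 3*y*z - x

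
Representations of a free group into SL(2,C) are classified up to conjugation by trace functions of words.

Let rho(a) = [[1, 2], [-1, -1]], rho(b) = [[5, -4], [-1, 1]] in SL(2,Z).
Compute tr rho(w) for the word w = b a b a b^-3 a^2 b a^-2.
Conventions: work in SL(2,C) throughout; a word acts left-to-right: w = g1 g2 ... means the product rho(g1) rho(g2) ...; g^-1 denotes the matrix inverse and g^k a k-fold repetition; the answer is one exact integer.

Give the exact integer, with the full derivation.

rho(b) = [[5, -4], [-1, 1]]
... * rho(a) = [[1, 2], [-1, -1]]  ->  [[9, 14], [-2, -3]]
... * rho(b) = [[5, -4], [-1, 1]]  ->  [[31, -22], [-7, 5]]
... * rho(a) = [[1, 2], [-1, -1]]  ->  [[53, 84], [-12, -19]]
... * rho(b^-1) = [[1, 4], [1, 5]]  ->  [[137, 632], [-31, -143]]
... * rho(b^-1) = [[1, 4], [1, 5]]  ->  [[769, 3708], [-174, -839]]
... * rho(b^-1) = [[1, 4], [1, 5]]  ->  [[4477, 21616], [-1013, -4891]]
... * rho(a) = [[1, 2], [-1, -1]]  ->  [[-17139, -12662], [3878, 2865]]
... * rho(a) = [[1, 2], [-1, -1]]  ->  [[-4477, -21616], [1013, 4891]]
... * rho(b) = [[5, -4], [-1, 1]]  ->  [[-769, -3708], [174, 839]]
... * rho(a^-1) = [[-1, -2], [1, 1]]  ->  [[-2939, -2170], [665, 491]]
... * rho(a^-1) = [[-1, -2], [1, 1]]  ->  [[769, 3708], [-174, -839]]
tr = 769 + -839 = -70

-70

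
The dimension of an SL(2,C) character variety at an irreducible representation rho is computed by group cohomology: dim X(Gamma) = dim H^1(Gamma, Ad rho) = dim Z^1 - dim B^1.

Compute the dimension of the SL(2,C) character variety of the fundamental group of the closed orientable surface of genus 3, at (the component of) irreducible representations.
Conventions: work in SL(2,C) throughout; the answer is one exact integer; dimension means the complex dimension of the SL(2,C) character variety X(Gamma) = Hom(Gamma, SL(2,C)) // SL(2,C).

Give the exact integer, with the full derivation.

Gamma = pi_1(Sigma_3) = < a_1, b_1, ..., a_3, b_3 | prod [a_i, b_i] > has 2g = 6 generators and 1 relator.
A cocycle assigns one sl_2 vector per generator subject to the relator condition d_2(z) = 0: dim of the unconstrained space is 3*2g = 18.
d_2 is surjective at irreducible rho (its cokernel H^2 is dual to H^0 = 0), so dim Z^1 = 18 - 3 = 15.
Coboundaries contribute dim B^1 = 3 (injective at irreducible rho).
Hence dim X = 15 - 3 = 12.

12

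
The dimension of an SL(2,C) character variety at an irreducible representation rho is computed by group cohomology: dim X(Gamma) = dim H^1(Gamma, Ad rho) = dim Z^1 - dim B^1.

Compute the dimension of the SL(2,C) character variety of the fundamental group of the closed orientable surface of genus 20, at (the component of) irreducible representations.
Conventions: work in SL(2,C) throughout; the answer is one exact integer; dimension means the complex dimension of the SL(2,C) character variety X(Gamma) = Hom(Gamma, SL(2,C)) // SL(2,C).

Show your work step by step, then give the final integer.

pi_1 of the closed genus-20 surface has 40 generators bound by the single product-of-commutators relator.
Before the relator condition, cocycle space has dim 3*40 = 120.
At an irreducible rho, H^2 = coker(d_2) vanishes (Poincare duality: H^2 is dual to H^0 = invariants = 0), so d_2 is surjective onto sl_2 and dim Z^1 = 120 - 3 = 117.
As always at irreducible rho, dim B^1 = 3.
dim H^1 = 117 - 3 = 114 = dim X.

114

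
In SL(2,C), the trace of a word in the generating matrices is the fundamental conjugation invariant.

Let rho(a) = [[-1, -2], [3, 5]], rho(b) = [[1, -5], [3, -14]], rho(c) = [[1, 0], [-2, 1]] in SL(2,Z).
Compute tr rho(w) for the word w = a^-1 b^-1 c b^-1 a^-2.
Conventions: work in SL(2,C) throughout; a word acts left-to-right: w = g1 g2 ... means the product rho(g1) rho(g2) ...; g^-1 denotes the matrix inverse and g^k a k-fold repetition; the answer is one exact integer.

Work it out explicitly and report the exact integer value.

rho(a^-1) = [[5, 2], [-3, -1]]
... * rho(b^-1) = [[-14, 5], [-3, 1]]  ->  [[-76, 27], [45, -16]]
... * rho(c) = [[1, 0], [-2, 1]]  ->  [[-130, 27], [77, -16]]
... * rho(b^-1) = [[-14, 5], [-3, 1]]  ->  [[1739, -623], [-1030, 369]]
... * rho(a^-1) = [[5, 2], [-3, -1]]  ->  [[10564, 4101], [-6257, -2429]]
... * rho(a^-1) = [[5, 2], [-3, -1]]  ->  [[40517, 17027], [-23998, -10085]]
tr = 40517 + -10085 = 30432

30432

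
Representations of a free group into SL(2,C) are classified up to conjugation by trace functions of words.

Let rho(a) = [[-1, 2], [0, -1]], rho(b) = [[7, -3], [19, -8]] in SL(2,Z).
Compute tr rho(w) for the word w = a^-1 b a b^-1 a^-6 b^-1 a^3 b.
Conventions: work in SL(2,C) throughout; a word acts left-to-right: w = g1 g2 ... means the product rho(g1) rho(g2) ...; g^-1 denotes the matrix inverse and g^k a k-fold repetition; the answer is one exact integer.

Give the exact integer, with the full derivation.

rho(a^-1) = [[-1, -2], [0, -1]]
... * rho(b) = [[7, -3], [19, -8]]  ->  [[-45, 19], [-19, 8]]
... * rho(a) = [[-1, 2], [0, -1]]  ->  [[45, -109], [19, -46]]
... * rho(b^-1) = [[-8, 3], [-19, 7]]  ->  [[1711, -628], [722, -265]]
... * rho(a^-1) = [[-1, -2], [0, -1]]  ->  [[-1711, -2794], [-722, -1179]]
... * rho(a^-1) = [[-1, -2], [0, -1]]  ->  [[1711, 6216], [722, 2623]]
... * rho(a^-1) = [[-1, -2], [0, -1]]  ->  [[-1711, -9638], [-722, -4067]]
... * rho(a^-1) = [[-1, -2], [0, -1]]  ->  [[1711, 13060], [722, 5511]]
... * rho(a^-1) = [[-1, -2], [0, -1]]  ->  [[-1711, -16482], [-722, -6955]]
... * rho(a^-1) = [[-1, -2], [0, -1]]  ->  [[1711, 19904], [722, 8399]]
... * rho(b^-1) = [[-8, 3], [-19, 7]]  ->  [[-391864, 144461], [-165357, 60959]]
... * rho(a) = [[-1, 2], [0, -1]]  ->  [[391864, -928189], [165357, -391673]]
... * rho(a) = [[-1, 2], [0, -1]]  ->  [[-391864, 1711917], [-165357, 722387]]
... * rho(a) = [[-1, 2], [0, -1]]  ->  [[391864, -2495645], [165357, -1053101]]
... * rho(b) = [[7, -3], [19, -8]]  ->  [[-44674207, 18789568], [-18851420, 7928737]]
tr = -44674207 + 7928737 = -36745470

-36745470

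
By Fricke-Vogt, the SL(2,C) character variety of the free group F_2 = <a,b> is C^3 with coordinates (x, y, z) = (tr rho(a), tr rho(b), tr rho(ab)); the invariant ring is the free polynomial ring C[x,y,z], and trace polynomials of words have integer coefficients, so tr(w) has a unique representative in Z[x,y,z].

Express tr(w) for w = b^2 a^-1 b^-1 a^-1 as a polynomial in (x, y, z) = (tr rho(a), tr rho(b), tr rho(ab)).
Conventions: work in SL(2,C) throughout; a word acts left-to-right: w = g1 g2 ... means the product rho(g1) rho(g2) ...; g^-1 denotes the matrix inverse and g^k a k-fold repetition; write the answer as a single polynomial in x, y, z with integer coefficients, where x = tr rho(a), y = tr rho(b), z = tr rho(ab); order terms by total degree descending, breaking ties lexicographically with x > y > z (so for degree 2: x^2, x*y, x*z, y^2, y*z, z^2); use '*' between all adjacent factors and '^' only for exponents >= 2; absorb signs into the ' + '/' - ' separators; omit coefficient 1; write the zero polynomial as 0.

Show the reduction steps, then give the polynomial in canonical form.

x*y^2*z - y^3 - y*z^2 - x*z + 3*y

trace(b a^-1) = trace(b) trace(a) - trace(b a)   [inverse elimination on a] = x*y - z
use: trace(b^2 a) = trace(b) trace(a b) - trace(a)   [square of b] = y*z - x
use: trace(b^2) = trace(b) trace(b) - trace(1)   [square of b] = y^2 - 2
trace(a b^2 a) = trace(a) trace(b^2 a) - trace(b^2)   [square of a] = x*y*z - x^2 - y^2 + 2
trace(a b a b) = trace(a b) trace(a b) - trace(1)   [split at a repeated a] = z^2 - 2
trace(a b a) = trace(a) trace(b a) - trace(b)   [square of a] = x*z - y
apply: trace(a b^2 a b) = trace(b) trace(a b a b) - trace(a b a)   [square of b] = y*z^2 - x*z - y
use: trace(b^-1 a b^2 a) = trace(a b^2 a) trace(b) - trace(a b^2 a b)   [inverse elimination on b] = x*y^2*z - x^2*y - y^3 - y*z^2 + x*z + 3*y
trace(b^2 a^-1 b^-1 a) = trace(b^-1 a b^2) trace(a) - trace(b^-1 a b^2 a)   [inverse elimination on a] = -x*y^2*z + x^2*y + y^3 + y*z^2 - 3*y
apply: trace(b^2 a^-1 b^-1 a^-1) = trace(b^2 a^-1 b^-1) trace(a) - trace(b^2 a^-1 b^-1 a)   [inverse elimination on a] = x*y^2*z - y^3 - y*z^2 - x*z + 3*y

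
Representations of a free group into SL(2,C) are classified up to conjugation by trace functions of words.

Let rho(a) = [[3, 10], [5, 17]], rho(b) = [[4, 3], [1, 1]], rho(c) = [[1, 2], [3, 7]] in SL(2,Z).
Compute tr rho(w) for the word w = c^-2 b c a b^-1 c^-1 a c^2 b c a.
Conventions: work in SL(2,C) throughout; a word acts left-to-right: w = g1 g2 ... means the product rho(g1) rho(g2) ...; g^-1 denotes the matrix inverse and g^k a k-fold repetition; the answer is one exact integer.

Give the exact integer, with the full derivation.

8057380159

rho(c^-1) = [[7, -2], [-3, 1]]
... * rho(c^-1) = [[7, -2], [-3, 1]]  ->  [[55, -16], [-24, 7]]
... * rho(b) = [[4, 3], [1, 1]]  ->  [[204, 149], [-89, -65]]
... * rho(c) = [[1, 2], [3, 7]]  ->  [[651, 1451], [-284, -633]]
... * rho(a) = [[3, 10], [5, 17]]  ->  [[9208, 31177], [-4017, -13601]]
... * rho(b^-1) = [[1, -3], [-1, 4]]  ->  [[-21969, 97084], [9584, -42353]]
... * rho(c^-1) = [[7, -2], [-3, 1]]  ->  [[-445035, 141022], [194147, -61521]]
... * rho(a) = [[3, 10], [5, 17]]  ->  [[-629995, -2052976], [274836, 895613]]
... * rho(c) = [[1, 2], [3, 7]]  ->  [[-6788923, -15630822], [2961675, 6818963]]
... * rho(c) = [[1, 2], [3, 7]]  ->  [[-53681389, -122993600], [23418564, 53656091]]
... * rho(b) = [[4, 3], [1, 1]]  ->  [[-337719156, -284037767], [147330347, 123911783]]
... * rho(c) = [[1, 2], [3, 7]]  ->  [[-1189832457, -2663702681], [519065696, 1162043175]]
... * rho(a) = [[3, 10], [5, 17]]  ->  [[-16888010776, -57181270147], [7367412963, 24945390935]]
tr = -16888010776 + 24945390935 = 8057380159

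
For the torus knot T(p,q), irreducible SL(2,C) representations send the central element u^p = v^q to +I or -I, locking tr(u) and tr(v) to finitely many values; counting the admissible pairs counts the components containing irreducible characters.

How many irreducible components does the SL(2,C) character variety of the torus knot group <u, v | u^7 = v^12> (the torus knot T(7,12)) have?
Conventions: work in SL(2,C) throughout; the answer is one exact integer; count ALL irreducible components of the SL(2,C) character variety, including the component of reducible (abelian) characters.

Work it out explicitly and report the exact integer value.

34

For T(7,12): irreducibility forces the central element u^7 = v^12 to one of +I, -I.
This locks tr(u) to 2*cos(pi*alpha/7), alpha in 1..6, and tr(v) to 2*cos(pi*beta/12), beta in 1..11, on each component of irreducible characters.
Consistency of u^7 = (-1)^alpha I with v^12 = (-1)^beta I forces alpha = beta (mod 2).
Enumerate parity-matched pairs: 3*6 odd-odd plus 3*5 even-even gives 33.
That is 33 components of irreducible characters, and with the reducible (abelian) component the total is 34.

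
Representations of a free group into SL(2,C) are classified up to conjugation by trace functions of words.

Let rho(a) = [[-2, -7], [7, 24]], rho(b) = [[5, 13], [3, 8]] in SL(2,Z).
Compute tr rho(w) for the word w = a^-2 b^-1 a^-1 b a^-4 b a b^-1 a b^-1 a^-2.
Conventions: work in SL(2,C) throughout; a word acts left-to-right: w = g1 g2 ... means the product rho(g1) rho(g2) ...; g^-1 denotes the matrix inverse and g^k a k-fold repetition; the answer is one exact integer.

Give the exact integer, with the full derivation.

-254312106769080344

rho(a^-1) = [[24, 7], [-7, -2]]
... * rho(a^-1) = [[24, 7], [-7, -2]]  ->  [[527, 154], [-154, -45]]
... * rho(b^-1) = [[8, -13], [-3, 5]]  ->  [[3754, -6081], [-1097, 1777]]
... * rho(a^-1) = [[24, 7], [-7, -2]]  ->  [[132663, 38440], [-38767, -11233]]
... * rho(b) = [[5, 13], [3, 8]]  ->  [[778635, 2032139], [-227534, -593835]]
... * rho(a^-1) = [[24, 7], [-7, -2]]  ->  [[4462267, 1386167], [-1303971, -405068]]
... * rho(a^-1) = [[24, 7], [-7, -2]]  ->  [[97391239, 28463535], [-28459828, -8317661]]
... * rho(a^-1) = [[24, 7], [-7, -2]]  ->  [[2138144991, 624811603], [-624812245, -182583474]]
... * rho(a^-1) = [[24, 7], [-7, -2]]  ->  [[46941798563, 13717391731], [-13717409562, -4008518767]]
... * rho(b) = [[5, 13], [3, 8]]  ->  [[275861168008, 719982515167], [-80612604111, -210394474442]]
... * rho(a) = [[-2, -7], [7, 24]]  ->  [[4488155270153, 15348552187952], [-1311536112872, -4485179157831]]
... * rho(b^-1) = [[8, -13], [-3, 5]]  ->  [[-10140414402632, 18396742427771], [2963248570517, -5375926321819]]
... * rho(a) = [[-2, -7], [7, 24]]  ->  [[149058025799661, 512504719084928], [-43557981393767, -149764971717275]]
... * rho(b^-1) = [[8, -13], [-3, 5]]  ->  [[-345049950857496, 624769260029047], [100831064001689, -182571100467404]]
... * rho(a^-1) = [[24, 7], [-7, -2]]  ->  [[-12654583640783233, -3664888176060566], [3697943239312364, 1070959648946631]]
... * rho(a^-1) = [[24, 7], [-7, -2]]  ->  [[-278055790146373630, -81252309133361499], [81253920200870319, 23743683377293286]]
tr = -278055790146373630 + 23743683377293286 = -254312106769080344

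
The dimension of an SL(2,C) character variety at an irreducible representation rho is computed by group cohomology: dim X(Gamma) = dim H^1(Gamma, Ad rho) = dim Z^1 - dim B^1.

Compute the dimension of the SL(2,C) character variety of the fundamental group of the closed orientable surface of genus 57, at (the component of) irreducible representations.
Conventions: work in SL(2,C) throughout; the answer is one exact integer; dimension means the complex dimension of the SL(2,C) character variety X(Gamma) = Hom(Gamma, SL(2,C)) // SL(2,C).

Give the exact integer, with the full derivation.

Gamma = pi_1(Sigma_57) = < a_1, b_1, ..., a_57, b_57 | prod [a_i, b_i] > has 2g = 114 generators and 1 relator.
A cocycle assigns one sl_2 vector per generator subject to the relator condition d_2(z) = 0: dim of the unconstrained space is 3*2g = 342.
d_2 is surjective at irreducible rho (its cokernel H^2 is dual to H^0 = 0), so dim Z^1 = 342 - 3 = 339.
Coboundaries contribute dim B^1 = 3 (injective at irreducible rho).
Hence dim X = 339 - 3 = 336.

336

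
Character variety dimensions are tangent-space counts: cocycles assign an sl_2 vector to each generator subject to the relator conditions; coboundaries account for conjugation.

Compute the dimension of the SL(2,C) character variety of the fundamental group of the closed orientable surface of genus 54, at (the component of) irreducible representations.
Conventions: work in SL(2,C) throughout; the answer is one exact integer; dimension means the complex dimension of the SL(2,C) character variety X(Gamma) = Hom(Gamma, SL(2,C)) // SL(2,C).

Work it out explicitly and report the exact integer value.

318

The genus-54 surface group: 2g = 108 generators, one relator prod [a_i, b_i].
Unconstrained cocycle data is one sl_2 vector per generator (324 dimensions), cut by the relator condition d_2(z) = 0.
d_2 is surjective at irreducible rho (its cokernel H^2 is dual to H^0 = 0), so dim Z^1 = 324 - 3 = 321.
dim B^1 = 3 (coboundaries, injective at irreducible rho).
Hence dim X = 321 - 3 = 318.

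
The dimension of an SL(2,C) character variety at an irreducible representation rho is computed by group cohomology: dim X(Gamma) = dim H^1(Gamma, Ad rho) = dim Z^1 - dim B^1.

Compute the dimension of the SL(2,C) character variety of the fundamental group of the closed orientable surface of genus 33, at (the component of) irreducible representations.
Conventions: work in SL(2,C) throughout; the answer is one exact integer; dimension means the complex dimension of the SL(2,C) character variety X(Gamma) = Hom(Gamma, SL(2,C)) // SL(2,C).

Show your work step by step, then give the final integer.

192

The genus-33 surface group: 2g = 66 generators, one relator prod [a_i, b_i].
Unconstrained cocycle data is one sl_2 vector per generator (198 dimensions), cut by the relator condition d_2(z) = 0.
At an irreducible rho, H^2 = coker(d_2) vanishes (Poincare duality: H^2 is dual to H^0 = invariants = 0), so d_2 is surjective onto sl_2 and dim Z^1 = 198 - 3 = 195.
As always at irreducible rho, dim B^1 = 3.
dim H^1 = 195 - 3 = 192 = dim X.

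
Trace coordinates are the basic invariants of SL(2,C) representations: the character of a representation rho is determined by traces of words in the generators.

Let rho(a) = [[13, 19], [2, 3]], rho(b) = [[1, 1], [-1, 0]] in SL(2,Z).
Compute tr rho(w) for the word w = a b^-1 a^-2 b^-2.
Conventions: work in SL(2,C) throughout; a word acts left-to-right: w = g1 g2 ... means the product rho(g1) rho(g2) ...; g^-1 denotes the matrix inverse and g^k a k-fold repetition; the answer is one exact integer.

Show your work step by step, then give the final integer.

rho(a) = [[13, 19], [2, 3]]
... * rho(b^-1) = [[0, -1], [1, 1]]  ->  [[19, 6], [3, 1]]
... * rho(a^-1) = [[3, -19], [-2, 13]]  ->  [[45, -283], [7, -44]]
... * rho(a^-1) = [[3, -19], [-2, 13]]  ->  [[701, -4534], [109, -705]]
... * rho(b^-1) = [[0, -1], [1, 1]]  ->  [[-4534, -5235], [-705, -814]]
... * rho(b^-1) = [[0, -1], [1, 1]]  ->  [[-5235, -701], [-814, -109]]
tr = -5235 + -109 = -5344

-5344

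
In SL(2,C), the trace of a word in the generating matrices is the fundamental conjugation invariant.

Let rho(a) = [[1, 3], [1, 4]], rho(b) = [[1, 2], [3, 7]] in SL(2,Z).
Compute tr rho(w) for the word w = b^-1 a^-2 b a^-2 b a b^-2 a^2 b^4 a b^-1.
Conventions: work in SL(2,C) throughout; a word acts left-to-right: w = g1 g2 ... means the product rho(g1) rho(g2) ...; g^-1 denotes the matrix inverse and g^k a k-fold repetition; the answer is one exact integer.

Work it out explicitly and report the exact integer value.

rho(b^-1) = [[7, -2], [-3, 1]]
... * rho(a^-1) = [[4, -3], [-1, 1]]  ->  [[30, -23], [-13, 10]]
... * rho(a^-1) = [[4, -3], [-1, 1]]  ->  [[143, -113], [-62, 49]]
... * rho(b) = [[1, 2], [3, 7]]  ->  [[-196, -505], [85, 219]]
... * rho(a^-1) = [[4, -3], [-1, 1]]  ->  [[-279, 83], [121, -36]]
... * rho(a^-1) = [[4, -3], [-1, 1]]  ->  [[-1199, 920], [520, -399]]
... * rho(b) = [[1, 2], [3, 7]]  ->  [[1561, 4042], [-677, -1753]]
... * rho(a) = [[1, 3], [1, 4]]  ->  [[5603, 20851], [-2430, -9043]]
... * rho(b^-1) = [[7, -2], [-3, 1]]  ->  [[-23332, 9645], [10119, -4183]]
... * rho(b^-1) = [[7, -2], [-3, 1]]  ->  [[-192259, 56309], [83382, -24421]]
... * rho(a) = [[1, 3], [1, 4]]  ->  [[-135950, -351541], [58961, 152462]]
... * rho(a) = [[1, 3], [1, 4]]  ->  [[-487491, -1814014], [211423, 786731]]
... * rho(b) = [[1, 2], [3, 7]]  ->  [[-5929533, -13673080], [2571616, 5929963]]
... * rho(b) = [[1, 2], [3, 7]]  ->  [[-46948773, -107570626], [20361505, 46652973]]
... * rho(b) = [[1, 2], [3, 7]]  ->  [[-369660651, -846891928], [160320424, 367293821]]
... * rho(b) = [[1, 2], [3, 7]]  ->  [[-2910336435, -6667564798], [1262201887, 2891697595]]
... * rho(a) = [[1, 3], [1, 4]]  ->  [[-9577901233, -35401268497], [4153899482, 15353396041]]
... * rho(b^-1) = [[7, -2], [-3, 1]]  ->  [[39158496860, -16245466031], [-16982891749, 7045597077]]
tr = 39158496860 + 7045597077 = 46204093937

46204093937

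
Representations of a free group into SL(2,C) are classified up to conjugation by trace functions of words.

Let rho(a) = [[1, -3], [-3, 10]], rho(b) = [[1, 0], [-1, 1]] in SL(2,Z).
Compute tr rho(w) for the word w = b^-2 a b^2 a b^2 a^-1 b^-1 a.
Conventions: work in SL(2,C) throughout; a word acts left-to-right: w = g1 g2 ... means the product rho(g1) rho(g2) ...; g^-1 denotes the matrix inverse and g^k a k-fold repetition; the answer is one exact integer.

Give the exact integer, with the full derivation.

1682

rho(b^-1) = [[1, 0], [1, 1]]
... * rho(b^-1) = [[1, 0], [1, 1]]  ->  [[1, 0], [2, 1]]
... * rho(a) = [[1, -3], [-3, 10]]  ->  [[1, -3], [-1, 4]]
... * rho(b) = [[1, 0], [-1, 1]]  ->  [[4, -3], [-5, 4]]
... * rho(b) = [[1, 0], [-1, 1]]  ->  [[7, -3], [-9, 4]]
... * rho(a) = [[1, -3], [-3, 10]]  ->  [[16, -51], [-21, 67]]
... * rho(b) = [[1, 0], [-1, 1]]  ->  [[67, -51], [-88, 67]]
... * rho(b) = [[1, 0], [-1, 1]]  ->  [[118, -51], [-155, 67]]
... * rho(a^-1) = [[10, 3], [3, 1]]  ->  [[1027, 303], [-1349, -398]]
... * rho(b^-1) = [[1, 0], [1, 1]]  ->  [[1330, 303], [-1747, -398]]
... * rho(a) = [[1, -3], [-3, 10]]  ->  [[421, -960], [-553, 1261]]
tr = 421 + 1261 = 1682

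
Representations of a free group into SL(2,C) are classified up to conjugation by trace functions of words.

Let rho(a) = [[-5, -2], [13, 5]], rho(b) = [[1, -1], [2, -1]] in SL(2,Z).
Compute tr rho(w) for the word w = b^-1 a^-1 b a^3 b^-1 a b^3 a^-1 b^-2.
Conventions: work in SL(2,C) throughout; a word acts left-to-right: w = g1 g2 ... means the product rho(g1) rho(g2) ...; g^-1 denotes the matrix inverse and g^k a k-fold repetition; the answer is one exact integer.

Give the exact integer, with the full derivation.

-528527

rho(b^-1) = [[-1, 1], [-2, 1]]
... * rho(a^-1) = [[5, 2], [-13, -5]]  ->  [[-18, -7], [-23, -9]]
... * rho(b) = [[1, -1], [2, -1]]  ->  [[-32, 25], [-41, 32]]
... * rho(a) = [[-5, -2], [13, 5]]  ->  [[485, 189], [621, 242]]
... * rho(a) = [[-5, -2], [13, 5]]  ->  [[32, -25], [41, -32]]
... * rho(a) = [[-5, -2], [13, 5]]  ->  [[-485, -189], [-621, -242]]
... * rho(b^-1) = [[-1, 1], [-2, 1]]  ->  [[863, -674], [1105, -863]]
... * rho(a) = [[-5, -2], [13, 5]]  ->  [[-13077, -5096], [-16744, -6525]]
... * rho(b) = [[1, -1], [2, -1]]  ->  [[-23269, 18173], [-29794, 23269]]
... * rho(b) = [[1, -1], [2, -1]]  ->  [[13077, 5096], [16744, 6525]]
... * rho(b) = [[1, -1], [2, -1]]  ->  [[23269, -18173], [29794, -23269]]
... * rho(a^-1) = [[5, 2], [-13, -5]]  ->  [[352594, 137403], [451467, 175933]]
... * rho(b^-1) = [[-1, 1], [-2, 1]]  ->  [[-627400, 489997], [-803333, 627400]]
... * rho(b^-1) = [[-1, 1], [-2, 1]]  ->  [[-352594, -137403], [-451467, -175933]]
tr = -352594 + -175933 = -528527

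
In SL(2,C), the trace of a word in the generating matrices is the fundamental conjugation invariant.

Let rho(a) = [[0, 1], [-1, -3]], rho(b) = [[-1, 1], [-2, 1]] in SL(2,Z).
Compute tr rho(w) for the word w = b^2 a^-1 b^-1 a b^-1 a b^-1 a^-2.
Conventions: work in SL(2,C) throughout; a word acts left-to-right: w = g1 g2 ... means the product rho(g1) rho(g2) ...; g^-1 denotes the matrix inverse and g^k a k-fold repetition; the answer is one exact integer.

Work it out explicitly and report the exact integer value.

rho(b) = [[-1, 1], [-2, 1]]
... * rho(b) = [[-1, 1], [-2, 1]]  ->  [[-1, 0], [0, -1]]
... * rho(a^-1) = [[-3, -1], [1, 0]]  ->  [[3, 1], [-1, 0]]
... * rho(b^-1) = [[1, -1], [2, -1]]  ->  [[5, -4], [-1, 1]]
... * rho(a) = [[0, 1], [-1, -3]]  ->  [[4, 17], [-1, -4]]
... * rho(b^-1) = [[1, -1], [2, -1]]  ->  [[38, -21], [-9, 5]]
... * rho(a) = [[0, 1], [-1, -3]]  ->  [[21, 101], [-5, -24]]
... * rho(b^-1) = [[1, -1], [2, -1]]  ->  [[223, -122], [-53, 29]]
... * rho(a^-1) = [[-3, -1], [1, 0]]  ->  [[-791, -223], [188, 53]]
... * rho(a^-1) = [[-3, -1], [1, 0]]  ->  [[2150, 791], [-511, -188]]
tr = 2150 + -188 = 1962

1962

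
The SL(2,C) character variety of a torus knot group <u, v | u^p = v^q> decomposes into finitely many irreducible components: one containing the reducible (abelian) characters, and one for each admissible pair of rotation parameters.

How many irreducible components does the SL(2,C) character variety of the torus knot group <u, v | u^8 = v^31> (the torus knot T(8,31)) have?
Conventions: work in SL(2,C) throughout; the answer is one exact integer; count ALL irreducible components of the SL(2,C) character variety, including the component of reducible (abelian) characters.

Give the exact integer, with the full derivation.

106

For T(8,31): irreducibility forces the central element u^8 = v^31 to one of +I, -I.
On an irreducible component, tr(u) is locked at 2*cos(pi*alpha/8) for some alpha in 1..7, and tr(v) at 2*cos(pi*beta/31) for some beta in 1..30.
u^8 = (-1)^alpha I and v^31 = (-1)^beta I must agree, so alpha and beta have equal parity.
Enumerate parity-matched pairs: 4*15 odd-odd plus 3*15 even-even gives 105.
Total: 105 irreducible-character components + 1 reducible (abelian) component = 106.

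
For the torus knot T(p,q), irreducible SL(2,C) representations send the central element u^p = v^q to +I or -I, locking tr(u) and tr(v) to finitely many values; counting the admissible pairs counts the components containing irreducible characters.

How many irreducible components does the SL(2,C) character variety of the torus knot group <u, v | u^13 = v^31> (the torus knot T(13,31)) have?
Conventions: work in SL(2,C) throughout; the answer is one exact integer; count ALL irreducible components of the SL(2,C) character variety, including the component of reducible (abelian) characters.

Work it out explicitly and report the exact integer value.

For T(13,31): irreducibility forces the central element u^13 = v^31 to one of +I, -I.
This locks tr(u) to 2*cos(pi*alpha/13), alpha in 1..12, and tr(v) to 2*cos(pi*beta/31), beta in 1..30, on each component of irreducible characters.
Consistency of u^13 = (-1)^alpha I with v^31 = (-1)^beta I forces alpha = beta (mod 2).
count pairs: odd alpha (6 choices) x odd beta (15), plus even alpha (6) x even beta (15): 6*15 + 6*15 = 180.
components with irreducible characters: 180; plus the single component of reducible (abelian) characters: total 181.

181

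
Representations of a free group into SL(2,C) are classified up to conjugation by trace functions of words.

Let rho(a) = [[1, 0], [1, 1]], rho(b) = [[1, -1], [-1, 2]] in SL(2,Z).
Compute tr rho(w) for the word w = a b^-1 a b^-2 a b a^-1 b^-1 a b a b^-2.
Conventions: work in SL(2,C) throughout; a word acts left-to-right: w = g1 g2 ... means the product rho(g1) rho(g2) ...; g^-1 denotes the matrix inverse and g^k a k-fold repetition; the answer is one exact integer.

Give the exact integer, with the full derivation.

22

rho(a) = [[1, 0], [1, 1]]
... * rho(b^-1) = [[2, 1], [1, 1]]  ->  [[2, 1], [3, 2]]
... * rho(a) = [[1, 0], [1, 1]]  ->  [[3, 1], [5, 2]]
... * rho(b^-1) = [[2, 1], [1, 1]]  ->  [[7, 4], [12, 7]]
... * rho(b^-1) = [[2, 1], [1, 1]]  ->  [[18, 11], [31, 19]]
... * rho(a) = [[1, 0], [1, 1]]  ->  [[29, 11], [50, 19]]
... * rho(b) = [[1, -1], [-1, 2]]  ->  [[18, -7], [31, -12]]
... * rho(a^-1) = [[1, 0], [-1, 1]]  ->  [[25, -7], [43, -12]]
... * rho(b^-1) = [[2, 1], [1, 1]]  ->  [[43, 18], [74, 31]]
... * rho(a) = [[1, 0], [1, 1]]  ->  [[61, 18], [105, 31]]
... * rho(b) = [[1, -1], [-1, 2]]  ->  [[43, -25], [74, -43]]
... * rho(a) = [[1, 0], [1, 1]]  ->  [[18, -25], [31, -43]]
... * rho(b^-1) = [[2, 1], [1, 1]]  ->  [[11, -7], [19, -12]]
... * rho(b^-1) = [[2, 1], [1, 1]]  ->  [[15, 4], [26, 7]]
tr = 15 + 7 = 22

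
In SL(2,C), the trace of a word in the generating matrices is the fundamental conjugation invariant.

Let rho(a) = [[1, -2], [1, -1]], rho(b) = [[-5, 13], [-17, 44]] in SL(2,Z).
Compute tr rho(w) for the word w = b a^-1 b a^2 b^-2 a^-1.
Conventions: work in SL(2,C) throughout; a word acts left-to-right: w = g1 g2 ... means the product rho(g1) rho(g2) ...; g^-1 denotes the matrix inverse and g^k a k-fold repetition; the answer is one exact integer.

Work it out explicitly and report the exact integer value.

rho(b) = [[-5, 13], [-17, 44]]
... * rho(a^-1) = [[-1, 2], [-1, 1]]  ->  [[-8, 3], [-27, 10]]
... * rho(b) = [[-5, 13], [-17, 44]]  ->  [[-11, 28], [-35, 89]]
... * rho(a) = [[1, -2], [1, -1]]  ->  [[17, -6], [54, -19]]
... * rho(a) = [[1, -2], [1, -1]]  ->  [[11, -28], [35, -89]]
... * rho(b^-1) = [[44, -13], [17, -5]]  ->  [[8, -3], [27, -10]]
... * rho(b^-1) = [[44, -13], [17, -5]]  ->  [[301, -89], [1018, -301]]
... * rho(a^-1) = [[-1, 2], [-1, 1]]  ->  [[-212, 513], [-717, 1735]]
tr = -212 + 1735 = 1523

1523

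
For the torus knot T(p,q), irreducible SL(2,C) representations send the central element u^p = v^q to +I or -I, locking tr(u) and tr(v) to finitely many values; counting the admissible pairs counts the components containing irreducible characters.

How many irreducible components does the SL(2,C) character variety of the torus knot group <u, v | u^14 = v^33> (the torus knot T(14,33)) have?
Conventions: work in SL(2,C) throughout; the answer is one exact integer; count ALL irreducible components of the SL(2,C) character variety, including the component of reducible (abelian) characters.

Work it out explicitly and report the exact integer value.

209

For T(14,33): irreducibility forces the central element u^14 = v^33 to one of +I, -I.
On an irreducible component, tr(u) is locked at 2*cos(pi*alpha/14) for some alpha in 1..13, and tr(v) at 2*cos(pi*beta/33) for some beta in 1..32.
The two central values (-1)^alpha I and (-1)^beta I must be the same matrix, so alpha and beta share a parity.
Counting: 7 odd alphas x 16 odd betas + 6 even alphas x 16 even betas = 112 + 96 = 208.
Total: 208 irreducible-character components + 1 reducible (abelian) component = 209.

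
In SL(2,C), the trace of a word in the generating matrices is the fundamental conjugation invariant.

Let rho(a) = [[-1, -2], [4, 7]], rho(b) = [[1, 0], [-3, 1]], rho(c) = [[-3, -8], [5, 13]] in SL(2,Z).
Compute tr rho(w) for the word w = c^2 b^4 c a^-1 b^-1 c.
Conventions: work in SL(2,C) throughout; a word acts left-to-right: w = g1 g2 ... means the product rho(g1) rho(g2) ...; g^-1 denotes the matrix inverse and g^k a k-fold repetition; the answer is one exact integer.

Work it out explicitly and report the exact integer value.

143452

rho(c) = [[-3, -8], [5, 13]]
... * rho(c) = [[-3, -8], [5, 13]]  ->  [[-31, -80], [50, 129]]
... * rho(b) = [[1, 0], [-3, 1]]  ->  [[209, -80], [-337, 129]]
... * rho(b) = [[1, 0], [-3, 1]]  ->  [[449, -80], [-724, 129]]
... * rho(b) = [[1, 0], [-3, 1]]  ->  [[689, -80], [-1111, 129]]
... * rho(b) = [[1, 0], [-3, 1]]  ->  [[929, -80], [-1498, 129]]
... * rho(c) = [[-3, -8], [5, 13]]  ->  [[-3187, -8472], [5139, 13661]]
... * rho(a^-1) = [[7, 2], [-4, -1]]  ->  [[11579, 2098], [-18671, -3383]]
... * rho(b^-1) = [[1, 0], [3, 1]]  ->  [[17873, 2098], [-28820, -3383]]
... * rho(c) = [[-3, -8], [5, 13]]  ->  [[-43129, -115710], [69545, 186581]]
tr = -43129 + 186581 = 143452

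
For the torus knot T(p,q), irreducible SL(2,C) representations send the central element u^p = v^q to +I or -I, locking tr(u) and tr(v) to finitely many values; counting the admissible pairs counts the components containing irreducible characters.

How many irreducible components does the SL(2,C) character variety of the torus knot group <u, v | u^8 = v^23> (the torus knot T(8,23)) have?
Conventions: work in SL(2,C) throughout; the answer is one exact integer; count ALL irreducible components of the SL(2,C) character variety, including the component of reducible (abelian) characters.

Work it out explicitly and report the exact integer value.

In the torus knot group T(8,23), u^8 = v^23 is central, so an irreducible representation sends it to +I or -I (Schur).
On an irreducible component, tr(u) is locked at 2*cos(pi*alpha/8) for some alpha in 1..7, and tr(v) at 2*cos(pi*beta/23) for some beta in 1..22.
Consistency of u^8 = (-1)^alpha I with v^23 = (-1)^beta I forces alpha = beta (mod 2).
Enumerate parity-matched pairs: 4*11 odd-odd plus 3*11 even-even gives 77.
components with irreducible characters: 77; plus the single component of reducible (abelian) characters: total 78.

78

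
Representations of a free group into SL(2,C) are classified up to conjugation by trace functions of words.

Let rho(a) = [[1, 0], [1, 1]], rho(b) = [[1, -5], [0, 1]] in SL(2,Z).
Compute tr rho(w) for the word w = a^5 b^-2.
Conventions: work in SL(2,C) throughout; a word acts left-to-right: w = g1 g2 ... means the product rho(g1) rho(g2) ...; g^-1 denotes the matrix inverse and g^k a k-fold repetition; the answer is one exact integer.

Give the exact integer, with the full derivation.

52

rho(a) = [[1, 0], [1, 1]]
... * rho(a) = [[1, 0], [1, 1]]  ->  [[1, 0], [2, 1]]
... * rho(a) = [[1, 0], [1, 1]]  ->  [[1, 0], [3, 1]]
... * rho(a) = [[1, 0], [1, 1]]  ->  [[1, 0], [4, 1]]
... * rho(a) = [[1, 0], [1, 1]]  ->  [[1, 0], [5, 1]]
... * rho(b^-1) = [[1, 5], [0, 1]]  ->  [[1, 5], [5, 26]]
... * rho(b^-1) = [[1, 5], [0, 1]]  ->  [[1, 10], [5, 51]]
tr = 1 + 51 = 52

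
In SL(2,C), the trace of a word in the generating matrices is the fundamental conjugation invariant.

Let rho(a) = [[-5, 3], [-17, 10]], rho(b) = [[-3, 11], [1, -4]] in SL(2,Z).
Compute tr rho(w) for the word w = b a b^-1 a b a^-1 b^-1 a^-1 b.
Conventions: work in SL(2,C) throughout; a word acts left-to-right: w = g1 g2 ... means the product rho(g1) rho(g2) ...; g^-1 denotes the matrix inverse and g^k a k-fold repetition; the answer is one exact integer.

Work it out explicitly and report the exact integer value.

rho(b) = [[-3, 11], [1, -4]]
... * rho(a) = [[-5, 3], [-17, 10]]  ->  [[-172, 101], [63, -37]]
... * rho(b^-1) = [[-4, -11], [-1, -3]]  ->  [[587, 1589], [-215, -582]]
... * rho(a) = [[-5, 3], [-17, 10]]  ->  [[-29948, 17651], [10969, -6465]]
... * rho(b) = [[-3, 11], [1, -4]]  ->  [[107495, -400032], [-39372, 146519]]
... * rho(a^-1) = [[10, -3], [17, -5]]  ->  [[-5725594, 1677675], [2097103, -614479]]
... * rho(b^-1) = [[-4, -11], [-1, -3]]  ->  [[21224701, 57948509], [-7773933, -21224696]]
... * rho(a^-1) = [[10, -3], [17, -5]]  ->  [[1197371663, -353416648], [-438559162, 129445279]]
... * rho(b) = [[-3, 11], [1, -4]]  ->  [[-3945531637, 14584754885], [1445122765, -5341931898]]
tr = -3945531637 + -5341931898 = -9287463535

-9287463535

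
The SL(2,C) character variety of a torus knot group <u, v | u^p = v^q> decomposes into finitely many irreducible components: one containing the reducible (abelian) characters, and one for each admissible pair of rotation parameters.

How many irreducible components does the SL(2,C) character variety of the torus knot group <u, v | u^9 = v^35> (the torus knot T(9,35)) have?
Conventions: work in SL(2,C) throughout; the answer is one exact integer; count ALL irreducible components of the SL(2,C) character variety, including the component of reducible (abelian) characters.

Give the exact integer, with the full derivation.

137

For T(9,35): irreducibility forces the central element u^9 = v^35 to one of +I, -I.
This locks tr(u) to 2*cos(pi*alpha/9), alpha in 1..8, and tr(v) to 2*cos(pi*beta/35), beta in 1..34, on each component of irreducible characters.
u^9 = (-1)^alpha I and v^35 = (-1)^beta I must agree, so alpha and beta have equal parity.
count pairs: odd alpha (4 choices) x odd beta (17), plus even alpha (4) x even beta (17): 4*17 + 4*17 = 136.
Total: 136 irreducible-character components + 1 reducible (abelian) component = 137.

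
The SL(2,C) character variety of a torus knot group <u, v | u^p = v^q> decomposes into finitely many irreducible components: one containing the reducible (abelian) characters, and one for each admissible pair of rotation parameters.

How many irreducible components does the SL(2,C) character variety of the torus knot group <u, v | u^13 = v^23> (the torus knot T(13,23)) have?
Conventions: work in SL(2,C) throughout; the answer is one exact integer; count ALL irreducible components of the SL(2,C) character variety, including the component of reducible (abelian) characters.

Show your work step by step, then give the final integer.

For T(13,23): irreducibility forces the central element u^13 = v^23 to one of +I, -I.
So on each irreducible component the traces are pinned: tr(u) = 2*cos(pi*alpha/13) with 1 <= alpha <= 12, tr(v) = 2*cos(pi*beta/23) with 1 <= beta <= 22.
The two central values (-1)^alpha I and (-1)^beta I must be the same matrix, so alpha and beta share a parity.
Enumerate parity-matched pairs: 6*11 odd-odd plus 6*11 even-even gives 132.
Total: 132 irreducible-character components + 1 reducible (abelian) component = 133.

133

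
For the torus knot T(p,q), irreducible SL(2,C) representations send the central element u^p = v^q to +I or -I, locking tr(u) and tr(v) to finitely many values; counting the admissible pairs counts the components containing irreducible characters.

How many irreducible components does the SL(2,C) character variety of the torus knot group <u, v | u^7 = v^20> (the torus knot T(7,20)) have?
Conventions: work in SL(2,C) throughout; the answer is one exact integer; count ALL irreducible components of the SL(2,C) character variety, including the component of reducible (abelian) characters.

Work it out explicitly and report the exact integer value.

For T(7,20): irreducibility forces the central element u^7 = v^20 to one of +I, -I.
So on each irreducible component the traces are pinned: tr(u) = 2*cos(pi*alpha/7) with 1 <= alpha <= 6, tr(v) = 2*cos(pi*beta/20) with 1 <= beta <= 19.
Consistency of u^7 = (-1)^alpha I with v^20 = (-1)^beta I forces alpha = beta (mod 2).
count pairs: odd alpha (3 choices) x odd beta (10), plus even alpha (3) x even beta (9): 3*10 + 3*9 = 57.
That is 57 components of irreducible characters, and with the reducible (abelian) component the total is 58.

58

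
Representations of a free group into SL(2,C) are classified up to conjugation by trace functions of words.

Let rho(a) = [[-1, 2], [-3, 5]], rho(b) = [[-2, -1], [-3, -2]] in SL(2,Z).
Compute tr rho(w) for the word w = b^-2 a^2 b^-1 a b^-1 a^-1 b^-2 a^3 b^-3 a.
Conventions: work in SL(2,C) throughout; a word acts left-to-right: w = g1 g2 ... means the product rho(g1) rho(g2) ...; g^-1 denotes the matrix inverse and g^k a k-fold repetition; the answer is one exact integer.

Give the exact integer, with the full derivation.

rho(b^-1) = [[-2, 1], [3, -2]]
... * rho(b^-1) = [[-2, 1], [3, -2]]  ->  [[7, -4], [-12, 7]]
... * rho(a) = [[-1, 2], [-3, 5]]  ->  [[5, -6], [-9, 11]]
... * rho(a) = [[-1, 2], [-3, 5]]  ->  [[13, -20], [-24, 37]]
... * rho(b^-1) = [[-2, 1], [3, -2]]  ->  [[-86, 53], [159, -98]]
... * rho(a) = [[-1, 2], [-3, 5]]  ->  [[-73, 93], [135, -172]]
... * rho(b^-1) = [[-2, 1], [3, -2]]  ->  [[425, -259], [-786, 479]]
... * rho(a^-1) = [[5, -2], [3, -1]]  ->  [[1348, -591], [-2493, 1093]]
... * rho(b^-1) = [[-2, 1], [3, -2]]  ->  [[-4469, 2530], [8265, -4679]]
... * rho(b^-1) = [[-2, 1], [3, -2]]  ->  [[16528, -9529], [-30567, 17623]]
... * rho(a) = [[-1, 2], [-3, 5]]  ->  [[12059, -14589], [-22302, 26981]]
... * rho(a) = [[-1, 2], [-3, 5]]  ->  [[31708, -48827], [-58641, 90301]]
... * rho(a) = [[-1, 2], [-3, 5]]  ->  [[114773, -180719], [-212262, 334223]]
... * rho(b^-1) = [[-2, 1], [3, -2]]  ->  [[-771703, 476211], [1427193, -880708]]
... * rho(b^-1) = [[-2, 1], [3, -2]]  ->  [[2972039, -1724125], [-5496510, 3188609]]
... * rho(b^-1) = [[-2, 1], [3, -2]]  ->  [[-11116453, 6420289], [20558847, -11873728]]
... * rho(a) = [[-1, 2], [-3, 5]]  ->  [[-8144414, 9868539], [15062337, -18250946]]
tr = -8144414 + -18250946 = -26395360

-26395360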